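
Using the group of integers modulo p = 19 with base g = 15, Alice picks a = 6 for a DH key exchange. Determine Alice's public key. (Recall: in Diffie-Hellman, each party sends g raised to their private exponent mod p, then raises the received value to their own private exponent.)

Public value = 15^6 (mod 19).
15^1 ≡ 15 (mod 19)
15^2 = (15^1)^2 ≡ 15^2 = 225 ≡ 16 (mod 19)
15^4 = (15^2)^2 ≡ 16^2 = 256 ≡ 9 (mod 19)
15^6 = 15^4 · 15^2 ≡ 9 · 16 ≡ 11 (mod 19).

11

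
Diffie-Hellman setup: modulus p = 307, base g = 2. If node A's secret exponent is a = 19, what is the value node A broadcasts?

Public value = 2^19 (mod 307).
2^1 ≡ 2 (mod 307)
2^2 = (2^1)^2 ≡ 2^2 = 4 ≡ 4 (mod 307)
2^4 = (2^2)^2 ≡ 4^2 = 16 ≡ 16 (mod 307)
2^8 = (2^4)^2 ≡ 16^2 = 256 ≡ 256 (mod 307)
2^16 = (2^8)^2 ≡ 256^2 = 65536 ≡ 145 (mod 307)
2^19 = 2^16 · 2^2 · 2^1 ≡ 145 · 4 · 2 ≡ 239 (mod 307).

239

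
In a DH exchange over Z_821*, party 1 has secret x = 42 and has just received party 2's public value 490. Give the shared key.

71

Shared key K = 490^42 mod 821.
490^1 ≡ 490 (mod 821)
490^2 = (490^1)^2 ≡ 490^2 = 240100 ≡ 368 (mod 821)
490^4 = (490^2)^2 ≡ 368^2 = 135424 ≡ 780 (mod 821)
490^8 = (490^4)^2 ≡ 780^2 = 608400 ≡ 39 (mod 821)
490^16 = (490^8)^2 ≡ 39^2 = 1521 ≡ 700 (mod 821)
490^32 = (490^16)^2 ≡ 700^2 = 490000 ≡ 684 (mod 821)
490^42 = 490^32 · 490^8 · 490^2 ≡ 684 · 39 · 368 ≡ 71 (mod 821).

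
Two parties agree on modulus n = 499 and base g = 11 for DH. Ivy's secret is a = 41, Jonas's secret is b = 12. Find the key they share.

9

Ivy sends A = g^a mod n = 11^41 mod 499.
11^1 ≡ 11 (mod 499)
11^2 = (11^1)^2 ≡ 11^2 = 121 ≡ 121 (mod 499)
11^4 = (11^2)^2 ≡ 121^2 = 14641 ≡ 170 (mod 499)
11^8 = (11^4)^2 ≡ 170^2 = 28900 ≡ 457 (mod 499)
11^16 = (11^8)^2 ≡ 457^2 = 208849 ≡ 267 (mod 499)
11^32 = (11^16)^2 ≡ 267^2 = 71289 ≡ 431 (mod 499)
11^41 = 11^32 · 11^8 · 11^1 ≡ 431 · 457 · 11 ≡ 478 (mod 499).
So A = 478. Jonas then computes K = A^b mod n = 478^12 mod 499.
478^1 ≡ 478 (mod 499)
478^2 = (478^1)^2 ≡ 478^2 = 228484 ≡ 441 (mod 499)
478^4 = (478^2)^2 ≡ 441^2 = 194481 ≡ 370 (mod 499)
478^8 = (478^4)^2 ≡ 370^2 = 136900 ≡ 174 (mod 499)
478^12 = 478^8 · 478^4 ≡ 174 · 370 ≡ 9 (mod 499).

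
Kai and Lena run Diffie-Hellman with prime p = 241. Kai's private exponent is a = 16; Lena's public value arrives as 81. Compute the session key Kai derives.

Shared key K = 81^16 mod 241.
81^1 ≡ 81 (mod 241)
81^2 = (81^1)^2 ≡ 81^2 = 6561 ≡ 54 (mod 241)
81^4 = (81^2)^2 ≡ 54^2 = 2916 ≡ 24 (mod 241)
81^8 = (81^4)^2 ≡ 24^2 = 576 ≡ 94 (mod 241)
81^16 = (81^8)^2 ≡ 94^2 = 8836 ≡ 160 (mod 241)

160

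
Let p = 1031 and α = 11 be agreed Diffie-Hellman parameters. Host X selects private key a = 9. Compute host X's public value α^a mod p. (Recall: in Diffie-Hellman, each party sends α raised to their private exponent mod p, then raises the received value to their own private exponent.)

172

Public value = 11^9 mod 1031.
11^1 ≡ 11 (mod 1031)
11^2 = (11^1)^2 ≡ 11^2 = 121 ≡ 121 (mod 1031)
11^4 = (11^2)^2 ≡ 121^2 = 14641 ≡ 207 (mod 1031)
11^8 = (11^4)^2 ≡ 207^2 = 42849 ≡ 578 (mod 1031)
11^9 = 11^8 · 11^1 ≡ 578 · 11 ≡ 172 (mod 1031).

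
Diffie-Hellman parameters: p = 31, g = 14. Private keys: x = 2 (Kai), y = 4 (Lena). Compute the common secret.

18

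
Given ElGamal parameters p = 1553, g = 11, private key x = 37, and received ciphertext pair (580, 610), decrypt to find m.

Shared mask s = c₁^x mod p = 580^37 mod 1553.
580^1 ≡ 580 (mod 1553)
580^2 = (580^1)^2 ≡ 580^2 = 336400 ≡ 952 (mod 1553)
580^4 = (580^2)^2 ≡ 952^2 = 906304 ≡ 905 (mod 1553)
580^8 = (580^4)^2 ≡ 905^2 = 819025 ≡ 594 (mod 1553)
580^16 = (580^8)^2 ≡ 594^2 = 352836 ≡ 305 (mod 1553)
580^32 = (580^16)^2 ≡ 305^2 = 93025 ≡ 1398 (mod 1553)
580^37 = 580^32 · 580^4 · 580^1 ≡ 1398 · 905 · 580 ≡ 617 (mod 1553).
So s = 617; s⁻¹ ≡ 1183 (mod 1553).
m = c₂ · s⁻¹ mod 1553 = 610 · 1183 mod 1553 = 1038.

1038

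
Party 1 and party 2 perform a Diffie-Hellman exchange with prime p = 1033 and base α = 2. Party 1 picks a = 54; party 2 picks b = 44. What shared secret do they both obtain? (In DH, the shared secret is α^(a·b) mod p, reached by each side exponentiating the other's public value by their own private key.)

Party 1 sends A = α^a mod p = 2^54 mod 1033.
2^1 ≡ 2 (mod 1033)
2^2 = (2^1)^2 ≡ 2^2 = 4 ≡ 4 (mod 1033)
2^4 = (2^2)^2 ≡ 4^2 = 16 ≡ 16 (mod 1033)
2^8 = (2^4)^2 ≡ 16^2 = 256 ≡ 256 (mod 1033)
2^16 = (2^8)^2 ≡ 256^2 = 65536 ≡ 457 (mod 1033)
2^32 = (2^16)^2 ≡ 457^2 = 208849 ≡ 183 (mod 1033)
2^54 = 2^32 · 2^16 · 2^4 · 2^2 ≡ 183 · 457 · 16 · 4 ≡ 411 (mod 1033).
So A = 411. Party 2 then computes K = A^b mod p = 411^44 mod 1033.
411^1 ≡ 411 (mod 1033)
411^2 = (411^1)^2 ≡ 411^2 = 168921 ≡ 542 (mod 1033)
411^4 = (411^2)^2 ≡ 542^2 = 293764 ≡ 392 (mod 1033)
411^8 = (411^4)^2 ≡ 392^2 = 153664 ≡ 780 (mod 1033)
411^16 = (411^8)^2 ≡ 780^2 = 608400 ≡ 996 (mod 1033)
411^32 = (411^16)^2 ≡ 996^2 = 992016 ≡ 336 (mod 1033)
411^44 = 411^32 · 411^8 · 411^4 ≡ 336 · 780 · 392 ≡ 411 (mod 1033).

411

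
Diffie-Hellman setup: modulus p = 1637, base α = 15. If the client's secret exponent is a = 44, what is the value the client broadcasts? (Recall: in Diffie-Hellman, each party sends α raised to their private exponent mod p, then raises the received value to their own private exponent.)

1092

Public value = 15^44 mod 1637.
15^1 ≡ 15 (mod 1637)
15^2 = (15^1)^2 ≡ 15^2 = 225 ≡ 225 (mod 1637)
15^4 = (15^2)^2 ≡ 225^2 = 50625 ≡ 1515 (mod 1637)
15^8 = (15^4)^2 ≡ 1515^2 = 2295225 ≡ 151 (mod 1637)
15^16 = (15^8)^2 ≡ 151^2 = 22801 ≡ 1520 (mod 1637)
15^32 = (15^16)^2 ≡ 1520^2 = 2310400 ≡ 593 (mod 1637)
15^44 = 15^32 · 15^8 · 15^4 ≡ 593 · 151 · 1515 ≡ 1092 (mod 1637).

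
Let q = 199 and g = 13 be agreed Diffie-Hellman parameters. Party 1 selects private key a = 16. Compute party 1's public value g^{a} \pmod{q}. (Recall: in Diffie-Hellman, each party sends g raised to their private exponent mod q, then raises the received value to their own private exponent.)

124

Public value = 13^{16} \pmod{199}.
13^1 ≡ 13 (mod 199)
13^2 = (13^1)^2 ≡ 13^2 = 169 ≡ 169 (mod 199)
13^4 = (13^2)^2 ≡ 169^2 = 28561 ≡ 104 (mod 199)
13^8 = (13^4)^2 ≡ 104^2 = 10816 ≡ 70 (mod 199)
13^16 = (13^8)^2 ≡ 70^2 = 4900 ≡ 124 (mod 199)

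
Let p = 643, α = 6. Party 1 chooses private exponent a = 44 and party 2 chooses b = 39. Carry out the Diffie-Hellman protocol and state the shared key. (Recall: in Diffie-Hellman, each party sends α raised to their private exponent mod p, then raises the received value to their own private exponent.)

Party 2 sends B = α^b mod p = 6^39 mod 643.
6^1 ≡ 6 (mod 643)
6^2 = (6^1)^2 ≡ 6^2 = 36 ≡ 36 (mod 643)
6^4 = (6^2)^2 ≡ 36^2 = 1296 ≡ 10 (mod 643)
6^8 = (6^4)^2 ≡ 10^2 = 100 ≡ 100 (mod 643)
6^16 = (6^8)^2 ≡ 100^2 = 10000 ≡ 355 (mod 643)
6^32 = (6^16)^2 ≡ 355^2 = 126025 ≡ 640 (mod 643)
6^39 = 6^32 · 6^4 · 6^2 · 6^1 ≡ 640 · 10 · 36 · 6 ≡ 593 (mod 643).
So B = 593. Party 1 then computes K = B^a mod p = 593^44 mod 643.
593^1 ≡ 593 (mod 643)
593^2 = (593^1)^2 ≡ 593^2 = 351649 ≡ 571 (mod 643)
593^4 = (593^2)^2 ≡ 571^2 = 326041 ≡ 40 (mod 643)
593^8 = (593^4)^2 ≡ 40^2 = 1600 ≡ 314 (mod 643)
593^16 = (593^8)^2 ≡ 314^2 = 98596 ≡ 217 (mod 643)
593^32 = (593^16)^2 ≡ 217^2 = 47089 ≡ 150 (mod 643)
593^44 = 593^32 · 593^8 · 593^4 ≡ 150 · 314 · 40 ≡ 10 (mod 643).

10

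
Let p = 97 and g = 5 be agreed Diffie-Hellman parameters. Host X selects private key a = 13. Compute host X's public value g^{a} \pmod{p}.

Public value = 5^{13} \pmod{97}.
5^1 ≡ 5 (mod 97)
5^2 = (5^1)^2 ≡ 5^2 = 25 ≡ 25 (mod 97)
5^4 = (5^2)^2 ≡ 25^2 = 625 ≡ 43 (mod 97)
5^8 = (5^4)^2 ≡ 43^2 = 1849 ≡ 6 (mod 97)
5^13 = 5^8 · 5^4 · 5^1 ≡ 6 · 43 · 5 ≡ 29 (mod 97).

29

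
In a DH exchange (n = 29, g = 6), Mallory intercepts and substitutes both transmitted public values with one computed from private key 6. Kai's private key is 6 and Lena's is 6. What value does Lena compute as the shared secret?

23

Lena receives Mallory's public value M = 6^6 mod 29 instead of the honest one.
6^1 ≡ 6 (mod 29)
6^2 = (6^1)^2 ≡ 6^2 = 36 ≡ 7 (mod 29)
6^4 = (6^2)^2 ≡ 7^2 = 49 ≡ 20 (mod 29)
6^6 = 6^4 · 6^2 ≡ 20 · 7 ≡ 24 (mod 29).
So M = 24. Lena computes K = M^6 mod 29.
24^1 ≡ 24 (mod 29)
24^2 = (24^1)^2 ≡ 24^2 = 576 ≡ 25 (mod 29)
24^4 = (24^2)^2 ≡ 25^2 = 625 ≡ 16 (mod 29)
24^6 = 24^4 · 24^2 ≡ 16 · 25 ≡ 23 (mod 29).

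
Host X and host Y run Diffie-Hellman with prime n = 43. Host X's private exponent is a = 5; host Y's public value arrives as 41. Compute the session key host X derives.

Shared key K = 41^5 mod 43.
41^1 ≡ 41 (mod 43)
41^2 = (41^1)^2 ≡ 41^2 = 1681 ≡ 4 (mod 43)
41^4 = (41^2)^2 ≡ 4^2 = 16 ≡ 16 (mod 43)
41^5 = 41^4 · 41^1 ≡ 16 · 41 ≡ 11 (mod 43).

11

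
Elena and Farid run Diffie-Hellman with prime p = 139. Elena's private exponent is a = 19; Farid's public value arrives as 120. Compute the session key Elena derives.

54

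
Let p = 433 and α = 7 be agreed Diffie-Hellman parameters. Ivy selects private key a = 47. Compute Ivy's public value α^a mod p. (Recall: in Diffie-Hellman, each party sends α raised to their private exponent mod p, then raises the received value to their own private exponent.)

Public value = 7^47 mod 433.
7^1 ≡ 7 (mod 433)
7^2 = (7^1)^2 ≡ 7^2 = 49 ≡ 49 (mod 433)
7^4 = (7^2)^2 ≡ 49^2 = 2401 ≡ 236 (mod 433)
7^8 = (7^4)^2 ≡ 236^2 = 55696 ≡ 272 (mod 433)
7^16 = (7^8)^2 ≡ 272^2 = 73984 ≡ 374 (mod 433)
7^32 = (7^16)^2 ≡ 374^2 = 139876 ≡ 17 (mod 433)
7^47 = 7^32 · 7^8 · 7^4 · 7^2 · 7^1 ≡ 17 · 272 · 236 · 49 · 7 ≡ 166 (mod 433).

166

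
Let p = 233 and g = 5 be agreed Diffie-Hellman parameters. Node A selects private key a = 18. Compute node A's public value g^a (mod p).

181

Public value = 5^18 (mod 233).
5^1 ≡ 5 (mod 233)
5^2 = (5^1)^2 ≡ 5^2 = 25 ≡ 25 (mod 233)
5^4 = (5^2)^2 ≡ 25^2 = 625 ≡ 159 (mod 233)
5^8 = (5^4)^2 ≡ 159^2 = 25281 ≡ 117 (mod 233)
5^16 = (5^8)^2 ≡ 117^2 = 13689 ≡ 175 (mod 233)
5^18 = 5^16 · 5^2 ≡ 175 · 25 ≡ 181 (mod 233).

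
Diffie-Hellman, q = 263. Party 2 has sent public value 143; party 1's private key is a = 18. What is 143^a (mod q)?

244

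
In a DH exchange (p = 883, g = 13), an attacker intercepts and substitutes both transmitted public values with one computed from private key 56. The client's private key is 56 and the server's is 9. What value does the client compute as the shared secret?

462

The client receives an attacker's public value M = 13^56 mod 883 instead of the honest one.
13^1 ≡ 13 (mod 883)
13^2 = (13^1)^2 ≡ 13^2 = 169 ≡ 169 (mod 883)
13^4 = (13^2)^2 ≡ 169^2 = 28561 ≡ 305 (mod 883)
13^8 = (13^4)^2 ≡ 305^2 = 93025 ≡ 310 (mod 883)
13^16 = (13^8)^2 ≡ 310^2 = 96100 ≡ 736 (mod 883)
13^32 = (13^16)^2 ≡ 736^2 = 541696 ≡ 417 (mod 883)
13^56 = 13^32 · 13^16 · 13^8 ≡ 417 · 736 · 310 ≡ 353 (mod 883).
So M = 353. The client computes K = M^56 mod 883.
353^1 ≡ 353 (mod 883)
353^2 = (353^1)^2 ≡ 353^2 = 124609 ≡ 106 (mod 883)
353^4 = (353^2)^2 ≡ 106^2 = 11236 ≡ 640 (mod 883)
353^8 = (353^4)^2 ≡ 640^2 = 409600 ≡ 771 (mod 883)
353^16 = (353^8)^2 ≡ 771^2 = 594441 ≡ 182 (mod 883)
353^32 = (353^16)^2 ≡ 182^2 = 33124 ≡ 453 (mod 883)
353^56 = 353^32 · 353^16 · 353^8 ≡ 453 · 182 · 771 ≡ 462 (mod 883).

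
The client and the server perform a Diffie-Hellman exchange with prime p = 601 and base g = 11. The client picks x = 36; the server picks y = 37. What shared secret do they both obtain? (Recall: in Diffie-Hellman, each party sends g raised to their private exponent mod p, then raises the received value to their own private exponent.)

473

The client sends A = g^x mod p = 11^36 mod 601.
11^1 ≡ 11 (mod 601)
11^2 = (11^1)^2 ≡ 11^2 = 121 ≡ 121 (mod 601)
11^4 = (11^2)^2 ≡ 121^2 = 14641 ≡ 217 (mod 601)
11^8 = (11^4)^2 ≡ 217^2 = 47089 ≡ 211 (mod 601)
11^16 = (11^8)^2 ≡ 211^2 = 44521 ≡ 47 (mod 601)
11^32 = (11^16)^2 ≡ 47^2 = 2209 ≡ 406 (mod 601)
11^36 = 11^32 · 11^4 ≡ 406 · 217 ≡ 356 (mod 601).
So A = 356. The server then computes K = A^y mod p = 356^37 mod 601.
356^1 ≡ 356 (mod 601)
356^2 = (356^1)^2 ≡ 356^2 = 126736 ≡ 526 (mod 601)
356^4 = (356^2)^2 ≡ 526^2 = 276676 ≡ 216 (mod 601)
356^8 = (356^4)^2 ≡ 216^2 = 46656 ≡ 379 (mod 601)
356^16 = (356^8)^2 ≡ 379^2 = 143641 ≡ 2 (mod 601)
356^32 = (356^16)^2 ≡ 2^2 = 4 ≡ 4 (mod 601)
356^37 = 356^32 · 356^4 · 356^1 ≡ 4 · 216 · 356 ≡ 473 (mod 601).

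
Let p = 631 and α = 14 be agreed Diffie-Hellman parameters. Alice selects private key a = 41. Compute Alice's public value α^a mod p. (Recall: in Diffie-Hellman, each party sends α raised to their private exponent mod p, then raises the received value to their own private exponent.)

271

Public value = 14^41 mod 631.
14^1 ≡ 14 (mod 631)
14^2 = (14^1)^2 ≡ 14^2 = 196 ≡ 196 (mod 631)
14^4 = (14^2)^2 ≡ 196^2 = 38416 ≡ 556 (mod 631)
14^8 = (14^4)^2 ≡ 556^2 = 309136 ≡ 577 (mod 631)
14^16 = (14^8)^2 ≡ 577^2 = 332929 ≡ 392 (mod 631)
14^32 = (14^16)^2 ≡ 392^2 = 153664 ≡ 331 (mod 631)
14^41 = 14^32 · 14^8 · 14^1 ≡ 331 · 577 · 14 ≡ 271 (mod 631).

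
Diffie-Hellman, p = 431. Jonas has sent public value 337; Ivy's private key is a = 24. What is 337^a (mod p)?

288

Shared key K = 337^24 mod 431.
337^1 ≡ 337 (mod 431)
337^2 = (337^1)^2 ≡ 337^2 = 113569 ≡ 216 (mod 431)
337^4 = (337^2)^2 ≡ 216^2 = 46656 ≡ 108 (mod 431)
337^8 = (337^4)^2 ≡ 108^2 = 11664 ≡ 27 (mod 431)
337^16 = (337^8)^2 ≡ 27^2 = 729 ≡ 298 (mod 431)
337^24 = 337^16 · 337^8 ≡ 298 · 27 ≡ 288 (mod 431).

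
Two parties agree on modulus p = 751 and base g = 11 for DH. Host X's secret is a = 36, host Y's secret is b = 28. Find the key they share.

Host X sends A = g^a mod p = 11^36 mod 751.
11^1 ≡ 11 (mod 751)
11^2 = (11^1)^2 ≡ 11^2 = 121 ≡ 121 (mod 751)
11^4 = (11^2)^2 ≡ 121^2 = 14641 ≡ 372 (mod 751)
11^8 = (11^4)^2 ≡ 372^2 = 138384 ≡ 200 (mod 751)
11^16 = (11^8)^2 ≡ 200^2 = 40000 ≡ 197 (mod 751)
11^32 = (11^16)^2 ≡ 197^2 = 38809 ≡ 508 (mod 751)
11^36 = 11^32 · 11^4 ≡ 508 · 372 ≡ 475 (mod 751).
So A = 475. Host Y then computes K = A^b mod p = 475^28 mod 751.
475^1 ≡ 475 (mod 751)
475^2 = (475^1)^2 ≡ 475^2 = 225625 ≡ 325 (mod 751)
475^4 = (475^2)^2 ≡ 325^2 = 105625 ≡ 485 (mod 751)
475^8 = (475^4)^2 ≡ 485^2 = 235225 ≡ 162 (mod 751)
475^16 = (475^8)^2 ≡ 162^2 = 26244 ≡ 710 (mod 751)
475^28 = 475^16 · 475^8 · 475^4 ≡ 710 · 162 · 485 ≡ 420 (mod 751).

420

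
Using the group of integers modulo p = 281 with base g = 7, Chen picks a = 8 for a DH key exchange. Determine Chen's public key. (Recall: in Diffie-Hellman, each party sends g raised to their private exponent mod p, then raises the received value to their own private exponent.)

Public value = 7^8 (mod 281).
7^1 ≡ 7 (mod 281)
7^2 = (7^1)^2 ≡ 7^2 = 49 ≡ 49 (mod 281)
7^4 = (7^2)^2 ≡ 49^2 = 2401 ≡ 153 (mod 281)
7^8 = (7^4)^2 ≡ 153^2 = 23409 ≡ 86 (mod 281)

86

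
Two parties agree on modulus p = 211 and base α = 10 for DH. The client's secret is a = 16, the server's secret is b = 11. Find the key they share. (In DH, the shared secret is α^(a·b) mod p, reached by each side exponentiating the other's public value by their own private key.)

The server sends B = α^b mod p = 10^11 mod 211.
10^1 ≡ 10 (mod 211)
10^2 = (10^1)^2 ≡ 10^2 = 100 ≡ 100 (mod 211)
10^4 = (10^2)^2 ≡ 100^2 = 10000 ≡ 83 (mod 211)
10^8 = (10^4)^2 ≡ 83^2 = 6889 ≡ 137 (mod 211)
10^11 = 10^8 · 10^2 · 10^1 ≡ 137 · 100 · 10 ≡ 61 (mod 211).
So B = 61. The client then computes K = B^a mod p = 61^16 mod 211.
61^1 ≡ 61 (mod 211)
61^2 = (61^1)^2 ≡ 61^2 = 3721 ≡ 134 (mod 211)
61^4 = (61^2)^2 ≡ 134^2 = 17956 ≡ 21 (mod 211)
61^8 = (61^4)^2 ≡ 21^2 = 441 ≡ 19 (mod 211)
61^16 = (61^8)^2 ≡ 19^2 = 361 ≡ 150 (mod 211)

150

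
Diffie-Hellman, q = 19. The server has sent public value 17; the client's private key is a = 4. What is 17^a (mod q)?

16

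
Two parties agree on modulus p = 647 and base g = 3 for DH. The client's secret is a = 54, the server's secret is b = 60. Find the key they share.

172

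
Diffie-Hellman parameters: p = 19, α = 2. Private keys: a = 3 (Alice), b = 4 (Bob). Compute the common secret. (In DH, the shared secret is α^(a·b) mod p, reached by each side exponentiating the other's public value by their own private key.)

11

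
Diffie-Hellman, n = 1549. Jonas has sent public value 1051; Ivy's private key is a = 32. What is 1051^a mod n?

Shared key K = 1051^32 mod 1549.
1051^1 ≡ 1051 (mod 1549)
1051^2 = (1051^1)^2 ≡ 1051^2 = 1104601 ≡ 164 (mod 1549)
1051^4 = (1051^2)^2 ≡ 164^2 = 26896 ≡ 563 (mod 1549)
1051^8 = (1051^4)^2 ≡ 563^2 = 316969 ≡ 973 (mod 1549)
1051^16 = (1051^8)^2 ≡ 973^2 = 946729 ≡ 290 (mod 1549)
1051^32 = (1051^16)^2 ≡ 290^2 = 84100 ≡ 454 (mod 1549)

454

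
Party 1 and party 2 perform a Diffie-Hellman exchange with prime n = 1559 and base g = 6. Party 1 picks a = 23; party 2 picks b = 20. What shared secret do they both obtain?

720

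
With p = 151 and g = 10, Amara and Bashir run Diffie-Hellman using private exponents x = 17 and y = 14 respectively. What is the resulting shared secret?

138

Amara sends A = g^x mod p = 10^17 mod 151.
10^1 ≡ 10 (mod 151)
10^2 = (10^1)^2 ≡ 10^2 = 100 ≡ 100 (mod 151)
10^4 = (10^2)^2 ≡ 100^2 = 10000 ≡ 34 (mod 151)
10^8 = (10^4)^2 ≡ 34^2 = 1156 ≡ 99 (mod 151)
10^16 = (10^8)^2 ≡ 99^2 = 9801 ≡ 137 (mod 151)
10^17 = 10^16 · 10^1 ≡ 137 · 10 ≡ 11 (mod 151).
So A = 11. Bashir then computes K = A^y mod p = 11^14 mod 151.
11^1 ≡ 11 (mod 151)
11^2 = (11^1)^2 ≡ 11^2 = 121 ≡ 121 (mod 151)
11^4 = (11^2)^2 ≡ 121^2 = 14641 ≡ 145 (mod 151)
11^8 = (11^4)^2 ≡ 145^2 = 21025 ≡ 36 (mod 151)
11^14 = 11^8 · 11^4 · 11^2 ≡ 36 · 145 · 121 ≡ 138 (mod 151).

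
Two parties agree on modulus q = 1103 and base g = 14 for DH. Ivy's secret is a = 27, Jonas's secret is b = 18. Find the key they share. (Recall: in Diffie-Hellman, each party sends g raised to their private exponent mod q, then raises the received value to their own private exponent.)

924

Ivy sends A = g^a mod q = 14^27 mod 1103.
14^1 ≡ 14 (mod 1103)
14^2 = (14^1)^2 ≡ 14^2 = 196 ≡ 196 (mod 1103)
14^4 = (14^2)^2 ≡ 196^2 = 38416 ≡ 914 (mod 1103)
14^8 = (14^4)^2 ≡ 914^2 = 835396 ≡ 425 (mod 1103)
14^16 = (14^8)^2 ≡ 425^2 = 180625 ≡ 836 (mod 1103)
14^27 = 14^16 · 14^8 · 14^2 · 14^1 ≡ 836 · 425 · 196 · 14 ≡ 397 (mod 1103).
So A = 397. Jonas then computes K = A^b mod q = 397^18 mod 1103.
397^1 ≡ 397 (mod 1103)
397^2 = (397^1)^2 ≡ 397^2 = 157609 ≡ 983 (mod 1103)
397^4 = (397^2)^2 ≡ 983^2 = 966289 ≡ 61 (mod 1103)
397^8 = (397^4)^2 ≡ 61^2 = 3721 ≡ 412 (mod 1103)
397^16 = (397^8)^2 ≡ 412^2 = 169744 ≡ 985 (mod 1103)
397^18 = 397^16 · 397^2 ≡ 985 · 983 ≡ 924 (mod 1103).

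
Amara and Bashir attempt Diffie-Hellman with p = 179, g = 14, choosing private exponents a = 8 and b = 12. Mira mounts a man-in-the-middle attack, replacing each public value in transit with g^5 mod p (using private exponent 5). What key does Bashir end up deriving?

Bashir receives Mira's public value M = 14^5 mod 179 instead of the honest one.
14^1 ≡ 14 (mod 179)
14^2 = (14^1)^2 ≡ 14^2 = 196 ≡ 17 (mod 179)
14^4 = (14^2)^2 ≡ 17^2 = 289 ≡ 110 (mod 179)
14^5 = 14^4 · 14^1 ≡ 110 · 14 ≡ 108 (mod 179).
So M = 108. Bashir computes K = M^12 mod 179.
108^1 ≡ 108 (mod 179)
108^2 = (108^1)^2 ≡ 108^2 = 11664 ≡ 29 (mod 179)
108^4 = (108^2)^2 ≡ 29^2 = 841 ≡ 125 (mod 179)
108^8 = (108^4)^2 ≡ 125^2 = 15625 ≡ 52 (mod 179)
108^12 = 108^8 · 108^4 ≡ 52 · 125 ≡ 56 (mod 179).

56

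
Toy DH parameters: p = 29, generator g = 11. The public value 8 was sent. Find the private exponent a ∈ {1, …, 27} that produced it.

27

Try successive powers of 11 modulo 29:
11^1 ≡ 11
11^2 ≡ 5
11^3 ≡ 26
11^4 ≡ 25
11^5 ≡ 14
11^6 ≡ 9
11^7 ≡ 12
11^8 ≡ 16
11^9 ≡ 2
11^10 ≡ 22
11^11 ≡ 10
11^12 ≡ 23
11^13 ≡ 21
11^14 ≡ 28
11^15 ≡ 18
11^16 ≡ 24
11^17 ≡ 3
11^18 ≡ 4
11^19 ≡ 15
11^20 ≡ 20
11^21 ≡ 17
11^22 ≡ 13
11^23 ≡ 27
11^24 ≡ 7
11^25 ≡ 19
11^26 ≡ 6
11^27 ≡ 8
Found: a = 27.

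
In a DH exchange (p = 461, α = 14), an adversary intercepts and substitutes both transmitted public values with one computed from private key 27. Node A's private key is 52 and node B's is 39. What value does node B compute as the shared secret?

181

Node B receives an adversary's public value M = 14^27 mod 461 instead of the honest one.
14^1 ≡ 14 (mod 461)
14^2 = (14^1)^2 ≡ 14^2 = 196 ≡ 196 (mod 461)
14^4 = (14^2)^2 ≡ 196^2 = 38416 ≡ 153 (mod 461)
14^8 = (14^4)^2 ≡ 153^2 = 23409 ≡ 359 (mod 461)
14^16 = (14^8)^2 ≡ 359^2 = 128881 ≡ 262 (mod 461)
14^27 = 14^16 · 14^8 · 14^2 · 14^1 ≡ 262 · 359 · 196 · 14 ≡ 153 (mod 461).
So M = 153. Node B computes K = M^39 mod 461.
153^1 ≡ 153 (mod 461)
153^2 = (153^1)^2 ≡ 153^2 = 23409 ≡ 359 (mod 461)
153^4 = (153^2)^2 ≡ 359^2 = 128881 ≡ 262 (mod 461)
153^8 = (153^4)^2 ≡ 262^2 = 68644 ≡ 416 (mod 461)
153^16 = (153^8)^2 ≡ 416^2 = 173056 ≡ 181 (mod 461)
153^32 = (153^16)^2 ≡ 181^2 = 32761 ≡ 30 (mod 461)
153^39 = 153^32 · 153^4 · 153^2 · 153^1 ≡ 30 · 262 · 359 · 153 ≡ 181 (mod 461).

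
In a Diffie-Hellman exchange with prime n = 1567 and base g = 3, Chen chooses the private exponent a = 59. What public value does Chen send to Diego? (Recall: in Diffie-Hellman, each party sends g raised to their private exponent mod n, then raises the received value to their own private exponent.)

1066

Public value = 3^59 (mod 1567).
3^1 ≡ 3 (mod 1567)
3^2 = (3^1)^2 ≡ 3^2 = 9 ≡ 9 (mod 1567)
3^4 = (3^2)^2 ≡ 9^2 = 81 ≡ 81 (mod 1567)
3^8 = (3^4)^2 ≡ 81^2 = 6561 ≡ 293 (mod 1567)
3^16 = (3^8)^2 ≡ 293^2 = 85849 ≡ 1231 (mod 1567)
3^32 = (3^16)^2 ≡ 1231^2 = 1515361 ≡ 72 (mod 1567)
3^59 = 3^32 · 3^16 · 3^8 · 3^2 · 3^1 ≡ 72 · 1231 · 293 · 9 · 3 ≡ 1066 (mod 1567).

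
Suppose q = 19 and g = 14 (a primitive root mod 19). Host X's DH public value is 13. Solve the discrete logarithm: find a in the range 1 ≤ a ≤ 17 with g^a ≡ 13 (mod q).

11

Try successive powers of 14 modulo 19:
14^1 ≡ 14
14^2 ≡ 6
14^3 ≡ 8
14^4 ≡ 17
14^5 ≡ 10
14^6 ≡ 7
14^7 ≡ 3
14^8 ≡ 4
14^9 ≡ 18
14^10 ≡ 5
14^11 ≡ 13
Found: a = 11.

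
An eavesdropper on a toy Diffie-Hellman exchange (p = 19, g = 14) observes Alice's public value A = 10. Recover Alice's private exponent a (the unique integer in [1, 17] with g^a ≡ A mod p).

5

Try successive powers of 14 modulo 19:
14^1 ≡ 14
14^2 ≡ 6
14^3 ≡ 8
14^4 ≡ 17
14^5 ≡ 10
Found: a = 5.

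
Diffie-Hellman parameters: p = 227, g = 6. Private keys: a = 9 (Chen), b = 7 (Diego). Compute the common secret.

50

Diego sends B = g^b mod p = 6^7 mod 227.
6^1 ≡ 6 (mod 227)
6^2 = (6^1)^2 ≡ 6^2 = 36 ≡ 36 (mod 227)
6^4 = (6^2)^2 ≡ 36^2 = 1296 ≡ 161 (mod 227)
6^7 = 6^4 · 6^2 · 6^1 ≡ 161 · 36 · 6 ≡ 45 (mod 227).
So B = 45. Chen then computes K = B^a mod p = 45^9 mod 227.
45^1 ≡ 45 (mod 227)
45^2 = (45^1)^2 ≡ 45^2 = 2025 ≡ 209 (mod 227)
45^4 = (45^2)^2 ≡ 209^2 = 43681 ≡ 97 (mod 227)
45^8 = (45^4)^2 ≡ 97^2 = 9409 ≡ 102 (mod 227)
45^9 = 45^8 · 45^1 ≡ 102 · 45 ≡ 50 (mod 227).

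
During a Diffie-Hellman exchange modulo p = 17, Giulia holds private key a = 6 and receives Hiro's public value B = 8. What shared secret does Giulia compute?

Shared key K = 8^6 mod 17.
8^1 ≡ 8 (mod 17)
8^2 = (8^1)^2 ≡ 8^2 = 64 ≡ 13 (mod 17)
8^4 = (8^2)^2 ≡ 13^2 = 169 ≡ 16 (mod 17)
8^6 = 8^4 · 8^2 ≡ 16 · 13 ≡ 4 (mod 17).

4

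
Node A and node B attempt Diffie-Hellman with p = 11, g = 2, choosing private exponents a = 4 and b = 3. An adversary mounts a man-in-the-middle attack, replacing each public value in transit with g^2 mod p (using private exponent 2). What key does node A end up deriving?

3

Node A receives an adversary's public value M = 2^2 mod 11 instead of the honest one.
2^1 ≡ 2 (mod 11)
2^2 = (2^1)^2 ≡ 2^2 = 4 ≡ 4 (mod 11)
So M = 4. Node A computes K = M^4 mod 11.
4^1 ≡ 4 (mod 11)
4^2 = (4^1)^2 ≡ 4^2 = 16 ≡ 5 (mod 11)
4^4 = (4^2)^2 ≡ 5^2 = 25 ≡ 3 (mod 11)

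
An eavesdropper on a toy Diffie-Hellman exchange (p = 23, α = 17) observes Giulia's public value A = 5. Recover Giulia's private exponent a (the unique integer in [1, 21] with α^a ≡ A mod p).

19

Try successive powers of 17 modulo 23:
17^1 ≡ 17
17^2 ≡ 13
17^3 ≡ 14
17^4 ≡ 8
17^5 ≡ 21
17^6 ≡ 12
17^7 ≡ 20
17^8 ≡ 18
17^9 ≡ 7
17^10 ≡ 4
17^11 ≡ 22
17^12 ≡ 6
17^13 ≡ 10
17^14 ≡ 9
17^15 ≡ 15
17^16 ≡ 2
17^17 ≡ 11
17^18 ≡ 3
17^19 ≡ 5
Found: a = 19.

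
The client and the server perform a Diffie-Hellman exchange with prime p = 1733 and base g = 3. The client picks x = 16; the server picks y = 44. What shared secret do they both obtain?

The server sends B = g^y mod p = 3^44 mod 1733.
3^1 ≡ 3 (mod 1733)
3^2 = (3^1)^2 ≡ 3^2 = 9 ≡ 9 (mod 1733)
3^4 = (3^2)^2 ≡ 9^2 = 81 ≡ 81 (mod 1733)
3^8 = (3^4)^2 ≡ 81^2 = 6561 ≡ 1362 (mod 1733)
3^16 = (3^8)^2 ≡ 1362^2 = 1855044 ≡ 734 (mod 1733)
3^32 = (3^16)^2 ≡ 734^2 = 538756 ≡ 1526 (mod 1733)
3^44 = 3^32 · 3^8 · 3^4 ≡ 1526 · 1362 · 81 ≡ 820 (mod 1733).
So B = 820. The client then computes K = B^x mod p = 820^16 mod 1733.
820^1 ≡ 820 (mod 1733)
820^2 = (820^1)^2 ≡ 820^2 = 672400 ≡ 1729 (mod 1733)
820^4 = (820^2)^2 ≡ 1729^2 = 2989441 ≡ 16 (mod 1733)
820^8 = (820^4)^2 ≡ 16^2 = 256 ≡ 256 (mod 1733)
820^16 = (820^8)^2 ≡ 256^2 = 65536 ≡ 1415 (mod 1733)

1415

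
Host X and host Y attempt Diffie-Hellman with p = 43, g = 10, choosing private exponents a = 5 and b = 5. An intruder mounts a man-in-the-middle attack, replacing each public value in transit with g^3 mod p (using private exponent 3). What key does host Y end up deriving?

16

Host Y receives an intruder's public value M = 10^3 mod 43 instead of the honest one.
10^1 ≡ 10 (mod 43)
10^2 = (10^1)^2 ≡ 10^2 = 100 ≡ 14 (mod 43)
10^3 = 10^2 · 10^1 ≡ 14 · 10 ≡ 11 (mod 43).
So M = 11. Host Y computes K = M^5 mod 43.
11^1 ≡ 11 (mod 43)
11^2 = (11^1)^2 ≡ 11^2 = 121 ≡ 35 (mod 43)
11^4 = (11^2)^2 ≡ 35^2 = 1225 ≡ 21 (mod 43)
11^5 = 11^4 · 11^1 ≡ 21 · 11 ≡ 16 (mod 43).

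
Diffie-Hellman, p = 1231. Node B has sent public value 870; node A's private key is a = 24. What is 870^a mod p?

Shared key K = 870^24 mod 1231.
870^1 ≡ 870 (mod 1231)
870^2 = (870^1)^2 ≡ 870^2 = 756900 ≡ 1066 (mod 1231)
870^4 = (870^2)^2 ≡ 1066^2 = 1136356 ≡ 143 (mod 1231)
870^8 = (870^4)^2 ≡ 143^2 = 20449 ≡ 753 (mod 1231)
870^16 = (870^8)^2 ≡ 753^2 = 567009 ≡ 749 (mod 1231)
870^24 = 870^16 · 870^8 ≡ 749 · 753 ≡ 199 (mod 1231).

199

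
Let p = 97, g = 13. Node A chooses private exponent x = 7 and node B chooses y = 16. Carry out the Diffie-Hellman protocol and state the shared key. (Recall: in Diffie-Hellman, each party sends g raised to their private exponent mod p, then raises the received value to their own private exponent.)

Node B sends B = g^y mod p = 13^16 mod 97.
13^1 ≡ 13 (mod 97)
13^2 = (13^1)^2 ≡ 13^2 = 169 ≡ 72 (mod 97)
13^4 = (13^2)^2 ≡ 72^2 = 5184 ≡ 43 (mod 97)
13^8 = (13^4)^2 ≡ 43^2 = 1849 ≡ 6 (mod 97)
13^16 = (13^8)^2 ≡ 6^2 = 36 ≡ 36 (mod 97)
So B = 36. Node A then computes K = B^x mod p = 36^7 mod 97.
36^1 ≡ 36 (mod 97)
36^2 = (36^1)^2 ≡ 36^2 = 1296 ≡ 35 (mod 97)
36^4 = (36^2)^2 ≡ 35^2 = 1225 ≡ 61 (mod 97)
36^7 = 36^4 · 36^2 · 36^1 ≡ 61 · 35 · 36 ≡ 36 (mod 97).

36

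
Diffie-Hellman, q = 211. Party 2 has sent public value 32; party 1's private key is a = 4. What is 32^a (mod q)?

117

Shared key K = 32^4 mod 211.
32^1 ≡ 32 (mod 211)
32^2 = (32^1)^2 ≡ 32^2 = 1024 ≡ 180 (mod 211)
32^4 = (32^2)^2 ≡ 180^2 = 32400 ≡ 117 (mod 211)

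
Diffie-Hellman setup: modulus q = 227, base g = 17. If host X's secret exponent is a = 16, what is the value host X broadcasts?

Public value = 17^16 (mod 227).
17^1 ≡ 17 (mod 227)
17^2 = (17^1)^2 ≡ 17^2 = 289 ≡ 62 (mod 227)
17^4 = (17^2)^2 ≡ 62^2 = 3844 ≡ 212 (mod 227)
17^8 = (17^4)^2 ≡ 212^2 = 44944 ≡ 225 (mod 227)
17^16 = (17^8)^2 ≡ 225^2 = 50625 ≡ 4 (mod 227)

4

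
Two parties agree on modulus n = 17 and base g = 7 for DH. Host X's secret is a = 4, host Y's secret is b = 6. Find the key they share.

Host Y sends B = g^b mod n = 7^6 mod 17.
7^1 ≡ 7 (mod 17)
7^2 = (7^1)^2 ≡ 7^2 = 49 ≡ 15 (mod 17)
7^4 = (7^2)^2 ≡ 15^2 = 225 ≡ 4 (mod 17)
7^6 = 7^4 · 7^2 ≡ 4 · 15 ≡ 9 (mod 17).
So B = 9. Host X then computes K = B^a mod n = 9^4 mod 17.
9^1 ≡ 9 (mod 17)
9^2 = (9^1)^2 ≡ 9^2 = 81 ≡ 13 (mod 17)
9^4 = (9^2)^2 ≡ 13^2 = 169 ≡ 16 (mod 17)

16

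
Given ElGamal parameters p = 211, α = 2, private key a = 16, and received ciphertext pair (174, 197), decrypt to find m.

155

Shared mask s = c₁^a mod p = 174^16 mod 211.
174^1 ≡ 174 (mod 211)
174^2 = (174^1)^2 ≡ 174^2 = 30276 ≡ 103 (mod 211)
174^4 = (174^2)^2 ≡ 103^2 = 10609 ≡ 59 (mod 211)
174^8 = (174^4)^2 ≡ 59^2 = 3481 ≡ 105 (mod 211)
174^16 = (174^8)^2 ≡ 105^2 = 11025 ≡ 53 (mod 211)
So s = 53; s⁻¹ ≡ 4 (mod 211).
m = c₂ · s⁻¹ mod 211 = 197 · 4 mod 211 = 155.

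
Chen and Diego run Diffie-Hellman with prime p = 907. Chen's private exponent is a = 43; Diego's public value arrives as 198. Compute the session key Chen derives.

732

Shared key K = 198^43 mod 907.
198^1 ≡ 198 (mod 907)
198^2 = (198^1)^2 ≡ 198^2 = 39204 ≡ 203 (mod 907)
198^4 = (198^2)^2 ≡ 203^2 = 41209 ≡ 394 (mod 907)
198^8 = (198^4)^2 ≡ 394^2 = 155236 ≡ 139 (mod 907)
198^16 = (198^8)^2 ≡ 139^2 = 19321 ≡ 274 (mod 907)
198^32 = (198^16)^2 ≡ 274^2 = 75076 ≡ 702 (mod 907)
198^43 = 198^32 · 198^8 · 198^2 · 198^1 ≡ 702 · 139 · 203 · 198 ≡ 732 (mod 907).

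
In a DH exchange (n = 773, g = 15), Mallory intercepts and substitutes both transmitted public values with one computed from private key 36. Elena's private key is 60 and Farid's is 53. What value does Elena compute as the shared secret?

67

Elena receives Mallory's public value M = 15^36 mod 773 instead of the honest one.
15^1 ≡ 15 (mod 773)
15^2 = (15^1)^2 ≡ 15^2 = 225 ≡ 225 (mod 773)
15^4 = (15^2)^2 ≡ 225^2 = 50625 ≡ 380 (mod 773)
15^8 = (15^4)^2 ≡ 380^2 = 144400 ≡ 622 (mod 773)
15^16 = (15^8)^2 ≡ 622^2 = 386884 ≡ 384 (mod 773)
15^32 = (15^16)^2 ≡ 384^2 = 147456 ≡ 586 (mod 773)
15^36 = 15^32 · 15^4 ≡ 586 · 380 ≡ 56 (mod 773).
So M = 56. Elena computes K = M^60 mod 773.
56^1 ≡ 56 (mod 773)
56^2 = (56^1)^2 ≡ 56^2 = 3136 ≡ 44 (mod 773)
56^4 = (56^2)^2 ≡ 44^2 = 1936 ≡ 390 (mod 773)
56^8 = (56^4)^2 ≡ 390^2 = 152100 ≡ 592 (mod 773)
56^16 = (56^8)^2 ≡ 592^2 = 350464 ≡ 295 (mod 773)
56^32 = (56^16)^2 ≡ 295^2 = 87025 ≡ 449 (mod 773)
56^60 = 56^32 · 56^16 · 56^8 · 56^4 ≡ 449 · 295 · 592 · 390 ≡ 67 (mod 773).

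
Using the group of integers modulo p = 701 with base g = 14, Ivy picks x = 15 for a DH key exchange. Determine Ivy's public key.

Public value = 14^15 (mod 701).
14^1 ≡ 14 (mod 701)
14^2 = (14^1)^2 ≡ 14^2 = 196 ≡ 196 (mod 701)
14^4 = (14^2)^2 ≡ 196^2 = 38416 ≡ 562 (mod 701)
14^8 = (14^4)^2 ≡ 562^2 = 315844 ≡ 394 (mod 701)
14^15 = 14^8 · 14^4 · 14^2 · 14^1 ≡ 394 · 562 · 196 · 14 ≡ 373 (mod 701).

373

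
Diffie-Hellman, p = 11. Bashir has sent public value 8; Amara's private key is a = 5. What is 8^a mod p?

10

Shared key K = 8^5 mod 11.
8^1 ≡ 8 (mod 11)
8^2 = (8^1)^2 ≡ 8^2 = 64 ≡ 9 (mod 11)
8^4 = (8^2)^2 ≡ 9^2 = 81 ≡ 4 (mod 11)
8^5 = 8^4 · 8^1 ≡ 4 · 8 ≡ 10 (mod 11).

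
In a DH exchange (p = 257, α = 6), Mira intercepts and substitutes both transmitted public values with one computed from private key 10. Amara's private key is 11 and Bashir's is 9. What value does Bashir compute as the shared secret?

Bashir receives Mira's public value M = 6^10 mod 257 instead of the honest one.
6^1 ≡ 6 (mod 257)
6^2 = (6^1)^2 ≡ 6^2 = 36 ≡ 36 (mod 257)
6^4 = (6^2)^2 ≡ 36^2 = 1296 ≡ 11 (mod 257)
6^8 = (6^4)^2 ≡ 11^2 = 121 ≡ 121 (mod 257)
6^10 = 6^8 · 6^2 ≡ 121 · 36 ≡ 244 (mod 257).
So M = 244. Bashir computes K = M^9 mod 257.
244^1 ≡ 244 (mod 257)
244^2 = (244^1)^2 ≡ 244^2 = 59536 ≡ 169 (mod 257)
244^4 = (244^2)^2 ≡ 169^2 = 28561 ≡ 34 (mod 257)
244^8 = (244^4)^2 ≡ 34^2 = 1156 ≡ 128 (mod 257)
244^9 = 244^8 · 244^1 ≡ 128 · 244 ≡ 135 (mod 257).

135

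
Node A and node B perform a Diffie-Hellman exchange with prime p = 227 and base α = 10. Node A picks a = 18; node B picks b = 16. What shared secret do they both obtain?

Node A sends A = α^a mod p = 10^18 mod 227.
10^1 ≡ 10 (mod 227)
10^2 = (10^1)^2 ≡ 10^2 = 100 ≡ 100 (mod 227)
10^4 = (10^2)^2 ≡ 100^2 = 10000 ≡ 12 (mod 227)
10^8 = (10^4)^2 ≡ 12^2 = 144 ≡ 144 (mod 227)
10^16 = (10^8)^2 ≡ 144^2 = 20736 ≡ 79 (mod 227)
10^18 = 10^16 · 10^2 ≡ 79 · 100 ≡ 182 (mod 227).
So A = 182. Node B then computes K = A^b mod p = 182^16 mod 227.
182^1 ≡ 182 (mod 227)
182^2 = (182^1)^2 ≡ 182^2 = 33124 ≡ 209 (mod 227)
182^4 = (182^2)^2 ≡ 209^2 = 43681 ≡ 97 (mod 227)
182^8 = (182^4)^2 ≡ 97^2 = 9409 ≡ 102 (mod 227)
182^16 = (182^8)^2 ≡ 102^2 = 10404 ≡ 189 (mod 227)

189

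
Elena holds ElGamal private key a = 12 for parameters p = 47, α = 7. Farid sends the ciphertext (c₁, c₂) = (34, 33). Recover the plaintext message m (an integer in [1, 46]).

35

Shared mask s = c₁^a mod p = 34^12 mod 47.
34^1 ≡ 34 (mod 47)
34^2 = (34^1)^2 ≡ 34^2 = 1156 ≡ 28 (mod 47)
34^4 = (34^2)^2 ≡ 28^2 = 784 ≡ 32 (mod 47)
34^8 = (34^4)^2 ≡ 32^2 = 1024 ≡ 37 (mod 47)
34^12 = 34^8 · 34^4 ≡ 37 · 32 ≡ 9 (mod 47).
So s = 9; s⁻¹ ≡ 21 (mod 47).
m = c₂ · s⁻¹ mod 47 = 33 · 21 mod 47 = 35.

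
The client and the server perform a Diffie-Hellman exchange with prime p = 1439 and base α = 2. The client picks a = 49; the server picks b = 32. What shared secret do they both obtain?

282

The client sends A = α^a mod p = 2^49 mod 1439.
2^1 ≡ 2 (mod 1439)
2^2 = (2^1)^2 ≡ 2^2 = 4 ≡ 4 (mod 1439)
2^4 = (2^2)^2 ≡ 4^2 = 16 ≡ 16 (mod 1439)
2^8 = (2^4)^2 ≡ 16^2 = 256 ≡ 256 (mod 1439)
2^16 = (2^8)^2 ≡ 256^2 = 65536 ≡ 781 (mod 1439)
2^32 = (2^16)^2 ≡ 781^2 = 609961 ≡ 1264 (mod 1439)
2^49 = 2^32 · 2^16 · 2^1 ≡ 1264 · 781 · 2 ≡ 60 (mod 1439).
So A = 60. The server then computes K = A^b mod p = 60^32 mod 1439.
60^1 ≡ 60 (mod 1439)
60^2 = (60^1)^2 ≡ 60^2 = 3600 ≡ 722 (mod 1439)
60^4 = (60^2)^2 ≡ 722^2 = 521284 ≡ 366 (mod 1439)
60^8 = (60^4)^2 ≡ 366^2 = 133956 ≡ 129 (mod 1439)
60^16 = (60^8)^2 ≡ 129^2 = 16641 ≡ 812 (mod 1439)
60^32 = (60^16)^2 ≡ 812^2 = 659344 ≡ 282 (mod 1439)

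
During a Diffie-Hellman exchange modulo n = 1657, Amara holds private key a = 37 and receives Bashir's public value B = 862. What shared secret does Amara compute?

Shared key K = 862^37 mod 1657.
862^1 ≡ 862 (mod 1657)
862^2 = (862^1)^2 ≡ 862^2 = 743044 ≡ 708 (mod 1657)
862^4 = (862^2)^2 ≡ 708^2 = 501264 ≡ 850 (mod 1657)
862^8 = (862^4)^2 ≡ 850^2 = 722500 ≡ 48 (mod 1657)
862^16 = (862^8)^2 ≡ 48^2 = 2304 ≡ 647 (mod 1657)
862^32 = (862^16)^2 ≡ 647^2 = 418609 ≡ 1045 (mod 1657)
862^37 = 862^32 · 862^4 · 862^1 ≡ 1045 · 850 · 862 ≡ 1626 (mod 1657).

1626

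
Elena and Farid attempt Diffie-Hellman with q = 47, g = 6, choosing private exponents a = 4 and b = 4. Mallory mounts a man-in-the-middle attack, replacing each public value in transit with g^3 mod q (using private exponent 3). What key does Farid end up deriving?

Farid receives Mallory's public value M = 6^3 mod 47 instead of the honest one.
6^1 ≡ 6 (mod 47)
6^2 = (6^1)^2 ≡ 6^2 = 36 ≡ 36 (mod 47)
6^3 = 6^2 · 6^1 ≡ 36 · 6 ≡ 28 (mod 47).
So M = 28. Farid computes K = M^4 mod 47.
28^1 ≡ 28 (mod 47)
28^2 = (28^1)^2 ≡ 28^2 = 784 ≡ 32 (mod 47)
28^4 = (28^2)^2 ≡ 32^2 = 1024 ≡ 37 (mod 47)

37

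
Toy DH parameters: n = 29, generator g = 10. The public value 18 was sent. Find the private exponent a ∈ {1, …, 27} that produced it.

9

Try successive powers of 10 modulo 29:
10^1 ≡ 10
10^2 ≡ 13
10^3 ≡ 14
10^4 ≡ 24
10^5 ≡ 8
10^6 ≡ 22
10^7 ≡ 17
10^8 ≡ 25
10^9 ≡ 18
Found: a = 9.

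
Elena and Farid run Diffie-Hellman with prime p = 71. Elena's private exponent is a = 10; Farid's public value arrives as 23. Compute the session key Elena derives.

45

Shared key K = 23^10 mod 71.
23^1 ≡ 23 (mod 71)
23^2 = (23^1)^2 ≡ 23^2 = 529 ≡ 32 (mod 71)
23^4 = (23^2)^2 ≡ 32^2 = 1024 ≡ 30 (mod 71)
23^8 = (23^4)^2 ≡ 30^2 = 900 ≡ 48 (mod 71)
23^10 = 23^8 · 23^2 ≡ 48 · 32 ≡ 45 (mod 71).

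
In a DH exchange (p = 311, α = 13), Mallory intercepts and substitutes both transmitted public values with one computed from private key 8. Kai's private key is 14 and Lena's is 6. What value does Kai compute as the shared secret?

49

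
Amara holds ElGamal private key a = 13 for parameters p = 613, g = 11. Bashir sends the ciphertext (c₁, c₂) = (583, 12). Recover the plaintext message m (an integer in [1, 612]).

272

Shared mask s = c₁^a mod p = 583^13 mod 613.
583^1 ≡ 583 (mod 613)
583^2 = (583^1)^2 ≡ 583^2 = 339889 ≡ 287 (mod 613)
583^4 = (583^2)^2 ≡ 287^2 = 82369 ≡ 227 (mod 613)
583^8 = (583^4)^2 ≡ 227^2 = 51529 ≡ 37 (mod 613)
583^13 = 583^8 · 583^4 · 583^1 ≡ 37 · 227 · 583 ≡ 586 (mod 613).
So s = 586; s⁻¹ ≡ 227 (mod 613).
m = c₂ · s⁻¹ mod 613 = 12 · 227 mod 613 = 272.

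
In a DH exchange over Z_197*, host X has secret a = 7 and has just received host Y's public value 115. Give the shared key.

20

Shared key K = 115^7 mod 197.
115^1 ≡ 115 (mod 197)
115^2 = (115^1)^2 ≡ 115^2 = 13225 ≡ 26 (mod 197)
115^4 = (115^2)^2 ≡ 26^2 = 676 ≡ 85 (mod 197)
115^7 = 115^4 · 115^2 · 115^1 ≡ 85 · 26 · 115 ≡ 20 (mod 197).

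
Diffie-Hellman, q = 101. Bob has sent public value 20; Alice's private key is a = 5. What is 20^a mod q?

17

Shared key K = 20^5 mod 101.
20^1 ≡ 20 (mod 101)
20^2 = (20^1)^2 ≡ 20^2 = 400 ≡ 97 (mod 101)
20^4 = (20^2)^2 ≡ 97^2 = 9409 ≡ 16 (mod 101)
20^5 = 20^4 · 20^1 ≡ 16 · 20 ≡ 17 (mod 101).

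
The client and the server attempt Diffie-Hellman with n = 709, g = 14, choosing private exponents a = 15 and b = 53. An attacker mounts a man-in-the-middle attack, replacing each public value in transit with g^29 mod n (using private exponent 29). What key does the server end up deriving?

The server receives an attacker's public value M = 14^29 mod 709 instead of the honest one.
14^1 ≡ 14 (mod 709)
14^2 = (14^1)^2 ≡ 14^2 = 196 ≡ 196 (mod 709)
14^4 = (14^2)^2 ≡ 196^2 = 38416 ≡ 130 (mod 709)
14^8 = (14^4)^2 ≡ 130^2 = 16900 ≡ 593 (mod 709)
14^16 = (14^8)^2 ≡ 593^2 = 351649 ≡ 694 (mod 709)
14^29 = 14^16 · 14^8 · 14^4 · 14^1 ≡ 694 · 593 · 130 · 14 ≡ 406 (mod 709).
So M = 406. The server computes K = M^53 mod 709.
406^1 ≡ 406 (mod 709)
406^2 = (406^1)^2 ≡ 406^2 = 164836 ≡ 348 (mod 709)
406^4 = (406^2)^2 ≡ 348^2 = 121104 ≡ 574 (mod 709)
406^8 = (406^4)^2 ≡ 574^2 = 329476 ≡ 500 (mod 709)
406^16 = (406^8)^2 ≡ 500^2 = 250000 ≡ 432 (mod 709)
406^32 = (406^16)^2 ≡ 432^2 = 186624 ≡ 157 (mod 709)
406^53 = 406^32 · 406^16 · 406^4 · 406^1 ≡ 157 · 432 · 574 · 406 ≡ 323 (mod 709).

323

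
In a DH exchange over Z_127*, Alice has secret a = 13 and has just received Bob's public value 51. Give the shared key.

27

Shared key K = 51^13 mod 127.
51^1 ≡ 51 (mod 127)
51^2 = (51^1)^2 ≡ 51^2 = 2601 ≡ 61 (mod 127)
51^4 = (51^2)^2 ≡ 61^2 = 3721 ≡ 38 (mod 127)
51^8 = (51^4)^2 ≡ 38^2 = 1444 ≡ 47 (mod 127)
51^13 = 51^8 · 51^4 · 51^1 ≡ 47 · 38 · 51 ≡ 27 (mod 127).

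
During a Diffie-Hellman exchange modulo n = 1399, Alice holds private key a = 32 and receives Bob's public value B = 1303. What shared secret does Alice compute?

Shared key K = 1303^32 mod 1399.
1303^1 ≡ 1303 (mod 1399)
1303^2 = (1303^1)^2 ≡ 1303^2 = 1697809 ≡ 822 (mod 1399)
1303^4 = (1303^2)^2 ≡ 822^2 = 675684 ≡ 1366 (mod 1399)
1303^8 = (1303^4)^2 ≡ 1366^2 = 1865956 ≡ 1089 (mod 1399)
1303^16 = (1303^8)^2 ≡ 1089^2 = 1185921 ≡ 968 (mod 1399)
1303^32 = (1303^16)^2 ≡ 968^2 = 937024 ≡ 1093 (mod 1399)

1093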